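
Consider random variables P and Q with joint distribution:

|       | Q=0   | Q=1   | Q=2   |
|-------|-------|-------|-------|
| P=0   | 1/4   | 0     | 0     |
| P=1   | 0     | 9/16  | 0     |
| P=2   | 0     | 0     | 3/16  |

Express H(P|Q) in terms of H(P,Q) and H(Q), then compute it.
H(P|Q) = H(P,Q) - H(Q)

Marginal P(Q) (column sums):
  P(Q=0) = 1/4 + 0 + 0 = 1/4
  P(Q=1) = 0 + 9/16 + 0 = 9/16
  P(Q=2) = 0 + 0 + 3/16 = 3/16

H(P,Q) = -[(1/4)·log₂(1/4) + (9/16)·log₂(9/16) + (3/16)·log₂(3/16)]
  = 0.5000 + 0.4669 + 0.4528
  = 1.4197 bits
H(Q) = -[(1/4)·log₂(1/4) + (9/16)·log₂(9/16) + (3/16)·log₂(3/16)]
  = 0.5000 + 0.4669 + 0.4528
  = 1.4197 bits

H(P|Q) = 1.4197 - 1.4197 = 0.0000 bits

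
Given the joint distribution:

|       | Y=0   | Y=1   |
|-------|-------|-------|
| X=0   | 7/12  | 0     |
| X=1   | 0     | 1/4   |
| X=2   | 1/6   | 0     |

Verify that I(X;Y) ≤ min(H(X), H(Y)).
Marginal P(X) (row sums):
  P(X=0) = 7/12 + 0 = 7/12
  P(X=1) = 0 + 1/4 = 1/4
  P(X=2) = 1/6 + 0 = 1/6
Marginal P(Y) (column sums):
  P(Y=0) = 7/12 + 0 + 1/6 = 3/4
  P(Y=1) = 0 + 1/4 + 0 = 1/4

H(X) = -[(7/12)·log₂(7/12) + (1/4)·log₂(1/4) + (1/6)·log₂(1/6)]
  = 0.4536 + 0.5000 + 0.4308
  = 1.3844 bits
H(Y) = -[(3/4)·log₂(3/4) + (1/4)·log₂(1/4)]
  = 0.3113 + 0.5000
  = 0.8113 bits
H(X,Y) = -[(7/12)·log₂(7/12) + (1/4)·log₂(1/4) + (1/6)·log₂(1/6)]
  = 0.4536 + 0.5000 + 0.4308
  = 1.3844 bits

I(X;Y) = H(X) + H(Y) - H(X,Y)
  = 1.3844 + 0.8113 - 1.3844
  = 0.8113 bits

min(H(X), H(Y)) = min(1.3844, 0.8113) = 0.8113 bits
Since 0.8113 ≤ 0.8113, the bound is satisfied ✓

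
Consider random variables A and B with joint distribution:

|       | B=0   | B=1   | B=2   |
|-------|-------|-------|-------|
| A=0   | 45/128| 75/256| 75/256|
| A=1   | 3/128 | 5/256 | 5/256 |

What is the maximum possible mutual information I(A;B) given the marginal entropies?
The upper bound on mutual information is I(A;B) ≤ min(H(A), H(B)).

Marginal P(A) (row sums):
  P(A=0) = 45/128 + 75/256 + 75/256 = 15/16
  P(A=1) = 3/128 + 5/256 + 5/256 = 1/16
Marginal P(B) (column sums):
  P(B=0) = 45/128 + 3/128 = 3/8
  P(B=1) = 75/256 + 5/256 = 5/16
  P(B=2) = 75/256 + 5/256 = 5/16

H(A) = -[(15/16)·log₂(15/16) + (1/16)·log₂(1/16)]
  = 0.0873 + 0.2500
  = 0.3373 bits
H(B) = -[(3/8)·log₂(3/8) + (5/16)·log₂(5/16) + (5/16)·log₂(5/16)]
  = 0.5306 + 0.5244 + 0.5244
  = 1.5794 bits

Maximum possible I(A;B) = min(0.3373, 1.5794) = 0.3373 bits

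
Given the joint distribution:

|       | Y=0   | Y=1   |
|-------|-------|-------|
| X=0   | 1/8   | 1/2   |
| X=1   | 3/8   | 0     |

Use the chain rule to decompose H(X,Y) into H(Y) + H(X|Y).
By the chain rule: H(X,Y) = H(Y) + H(X|Y)

Marginal P(Y) (column sums):
  P(Y=0) = 1/8 + 3/8 = 1/2
  P(Y=1) = 1/2 + 0 = 1/2
H(Y) = -[(1/2)·log₂(1/2) + (1/2)·log₂(1/2)]
  = 0.5000 + 0.5000
  = 1.0000 bits
H(X|Y) = -Σ P(X,Y)·log₂ P(X|Y), where P(X|Y) = P(X,Y) / P(Y)
  (cells with P(X,Y) = 0 contribute 0)
  (X=0,Y=0): P(X|Y) = (1/8)/(1/2) = 1/4;  -(1/8)·log₂(1/4) = 0.2500
  (X=0,Y=1): P(X|Y) = (1/2)/(1/2) = 1;  -(1/2)·log₂(1) = 0.0000
  (X=1,Y=0): P(X|Y) = (3/8)/(1/2) = 3/4;  -(3/8)·log₂(3/4) = 0.1556
H(X|Y) = 0.2500 + 0.0000 + 0.1556
  = 0.4056 bits

H(X,Y) = H(Y) + H(X|Y) = 1.0000 + 0.4056 = 1.4056 bits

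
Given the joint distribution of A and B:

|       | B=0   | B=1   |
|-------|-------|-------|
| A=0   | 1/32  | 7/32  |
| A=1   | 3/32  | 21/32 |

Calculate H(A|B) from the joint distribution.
Marginal P(B) (column sums):
  P(B=0) = 1/32 + 3/32 = 1/8
  P(B=1) = 7/32 + 21/32 = 7/8

H(A|B) = -Σ P(A,B)·log₂ P(A|B), where P(A|B) = P(A,B) / P(B)
  (A=0,B=0): P(A|B) = (1/32)/(1/8) = 1/4;  -(1/32)·log₂(1/4) = 0.0625
  (A=0,B=1): P(A|B) = (7/32)/(7/8) = 1/4;  -(7/32)·log₂(1/4) = 0.4375
  (A=1,B=0): P(A|B) = (3/32)/(1/8) = 3/4;  -(3/32)·log₂(3/4) = 0.0389
  (A=1,B=1): P(A|B) = (21/32)/(7/8) = 3/4;  -(21/32)·log₂(3/4) = 0.2724
H(A|B) = 0.0625 + 0.4375 + 0.0389 + 0.2724
  = 0.8113 bits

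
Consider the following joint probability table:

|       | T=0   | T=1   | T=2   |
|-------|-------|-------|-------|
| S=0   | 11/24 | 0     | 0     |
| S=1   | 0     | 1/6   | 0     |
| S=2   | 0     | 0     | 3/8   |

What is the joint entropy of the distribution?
H(S,T) = -Σ P(S,T) log₂ P(S,T), summed over the non-zero cells:
H(S,T) = -[(11/24)·log₂(11/24) + (1/6)·log₂(1/6) + (3/8)·log₂(3/8)]
  = 0.5159 + 0.4308 + 0.5306
  = 1.4773 bits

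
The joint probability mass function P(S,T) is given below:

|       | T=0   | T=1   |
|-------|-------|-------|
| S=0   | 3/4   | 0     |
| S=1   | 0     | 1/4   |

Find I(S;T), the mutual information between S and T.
Marginal P(S) (row sums):
  P(S=0) = 3/4 + 0 = 3/4
  P(S=1) = 0 + 1/4 = 1/4
Marginal P(T) (column sums):
  P(T=0) = 3/4 + 0 = 3/4
  P(T=1) = 0 + 1/4 = 1/4

H(S) = -[(3/4)·log₂(3/4) + (1/4)·log₂(1/4)]
  = 0.3113 + 0.5000
  = 0.8113 bits
H(T) = -[(3/4)·log₂(3/4) + (1/4)·log₂(1/4)]
  = 0.3113 + 0.5000
  = 0.8113 bits
H(S,T) = -[(3/4)·log₂(3/4) + (1/4)·log₂(1/4)]
  = 0.3113 + 0.5000
  = 0.8113 bits

I(S;T) = H(S) + H(T) - H(S,T)
  = 0.8113 + 0.8113 - 0.8113
  = 0.8113 bits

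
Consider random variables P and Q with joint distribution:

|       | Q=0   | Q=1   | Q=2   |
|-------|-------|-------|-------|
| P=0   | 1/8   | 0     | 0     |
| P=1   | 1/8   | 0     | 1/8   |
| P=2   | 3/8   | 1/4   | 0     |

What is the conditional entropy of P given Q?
Marginal P(Q) (column sums):
  P(Q=0) = 1/8 + 1/8 + 3/8 = 5/8
  P(Q=1) = 0 + 0 + 1/4 = 1/4
  P(Q=2) = 0 + 1/8 + 0 = 1/8

H(P|Q) = -Σ P(P,Q)·log₂ P(P|Q), where P(P|Q) = P(P,Q) / P(Q)
  (cells with P(P,Q) = 0 contribute 0)
  (P=0,Q=0): P(P|Q) = (1/8)/(5/8) = 1/5;  -(1/8)·log₂(1/5) = 0.2902
  (P=1,Q=0): P(P|Q) = (1/8)/(5/8) = 1/5;  -(1/8)·log₂(1/5) = 0.2902
  (P=1,Q=2): P(P|Q) = (1/8)/(1/8) = 1;  -(1/8)·log₂(1) = 0.0000
  (P=2,Q=0): P(P|Q) = (3/8)/(5/8) = 3/5;  -(3/8)·log₂(3/5) = 0.2764
  (P=2,Q=1): P(P|Q) = (1/4)/(1/4) = 1;  -(1/4)·log₂(1) = 0.0000
H(P|Q) = 0.2902 + 0.2902 + 0.0000 + 0.2764 + 0.0000
  = 0.8568 bits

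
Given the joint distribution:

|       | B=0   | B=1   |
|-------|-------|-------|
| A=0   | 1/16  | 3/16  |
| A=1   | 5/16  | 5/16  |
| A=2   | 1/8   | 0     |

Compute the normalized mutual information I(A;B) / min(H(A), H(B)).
Marginal P(A) (row sums):
  P(A=0) = 1/16 + 3/16 = 1/4
  P(A=1) = 5/16 + 5/16 = 5/8
  P(A=2) = 1/8 + 0 = 1/8
Marginal P(B) (column sums):
  P(B=0) = 1/16 + 5/16 + 1/8 = 1/2
  P(B=1) = 3/16 + 5/16 + 0 = 1/2

H(A) = -[(1/4)·log₂(1/4) + (5/8)·log₂(5/8) + (1/8)·log₂(1/8)]
  = 0.5000 + 0.4238 + 0.3750
  = 1.2988 bits
H(B) = -[(1/2)·log₂(1/2) + (1/2)·log₂(1/2)]
  = 0.5000 + 0.5000
  = 1.0000 bits
H(A,B) = -[(1/16)·log₂(1/16) + (3/16)·log₂(3/16) + (5/16)·log₂(5/16) + (5/16)·log₂(5/16) + (1/8)·log₂(1/8)]
  = 0.2500 + 0.4528 + 0.5244 + 0.5244 + 0.3750
  = 2.1266 bits

I(A;B) = H(A) + H(B) - H(A,B)
  = 1.2988 + 1.0000 - 2.1266
  = 0.1722 bits

min(H(A), H(B)) = min(1.2988, 1.0000) = 1.0000 bits
Normalized MI = 0.1722 / 1.0000 = 0.1722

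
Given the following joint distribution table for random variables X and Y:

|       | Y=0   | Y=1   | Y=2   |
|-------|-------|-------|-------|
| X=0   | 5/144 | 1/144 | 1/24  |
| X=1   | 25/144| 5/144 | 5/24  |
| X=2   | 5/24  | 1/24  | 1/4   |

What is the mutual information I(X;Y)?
Marginal P(X) (row sums):
  P(X=0) = 5/144 + 1/144 + 1/24 = 1/12
  P(X=1) = 25/144 + 5/144 + 5/24 = 5/12
  P(X=2) = 5/24 + 1/24 + 1/4 = 1/2
Marginal P(Y) (column sums):
  P(Y=0) = 5/144 + 25/144 + 5/24 = 5/12
  P(Y=1) = 1/144 + 5/144 + 1/24 = 1/12
  P(Y=2) = 1/24 + 5/24 + 1/4 = 1/2

H(X) = -[(1/12)·log₂(1/12) + (5/12)·log₂(5/12) + (1/2)·log₂(1/2)]
  = 0.2987 + 0.5263 + 0.5000
  = 1.3250 bits
H(Y) = -[(5/12)·log₂(5/12) + (1/12)·log₂(1/12) + (1/2)·log₂(1/2)]
  = 0.5263 + 0.2987 + 0.5000
  = 1.3250 bits
H(X,Y) = -[(5/144)·log₂(5/144) + (1/144)·log₂(1/144) + (1/24)·log₂(1/24) + (25/144)·log₂(25/144) + (5/144)·log₂(5/144) + (5/24)·log₂(5/24) + (5/24)·log₂(5/24) + (1/24)·log₂(1/24) + (1/4)·log₂(1/4)]
  = 0.1683 + 0.0498 + 0.1910 + 0.4386 + 0.1683 + 0.4715 + 0.4715 + 0.1910 + 0.5000
  = 2.6500 bits

I(X;Y) = H(X) + H(Y) - H(X,Y)
  = 1.3250 + 1.3250 - 2.6500
  = 0.0000 bits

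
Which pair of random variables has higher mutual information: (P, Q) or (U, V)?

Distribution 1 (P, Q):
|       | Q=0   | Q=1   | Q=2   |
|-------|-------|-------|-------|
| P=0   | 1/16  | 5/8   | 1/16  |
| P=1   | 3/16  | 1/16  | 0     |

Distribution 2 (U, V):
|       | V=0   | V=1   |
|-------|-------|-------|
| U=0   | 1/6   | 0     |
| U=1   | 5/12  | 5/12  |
Distribution 1 (P, Q):
Marginal P(P) (row sums):
  P(P=0) = 1/16 + 5/8 + 1/16 = 3/4
  P(P=1) = 3/16 + 1/16 + 0 = 1/4
Marginal P(Q) (column sums):
  P(Q=0) = 1/16 + 3/16 = 1/4
  P(Q=1) = 5/8 + 1/16 = 11/16
  P(Q=2) = 1/16 + 0 = 1/16

H(P) = -[(3/4)·log₂(3/4) + (1/4)·log₂(1/4)]
  = 0.3113 + 0.5000
  = 0.8113 bits
H(Q) = -[(1/4)·log₂(1/4) + (11/16)·log₂(11/16) + (1/16)·log₂(1/16)]
  = 0.5000 + 0.3716 + 0.2500
  = 1.1216 bits
H(P,Q) = -[(1/16)·log₂(1/16) + (5/8)·log₂(5/8) + (1/16)·log₂(1/16) + (3/16)·log₂(3/16) + (1/16)·log₂(1/16)]
  = 0.2500 + 0.4238 + 0.2500 + 0.4528 + 0.2500
  = 1.6266 bits

I(P;Q) = H(P) + H(Q) - H(P,Q)
  = 0.8113 + 1.1216 - 1.6266
  = 0.3063 bits

Distribution 2 (U, V):
Marginal P(U) (row sums):
  P(U=0) = 1/6 + 0 = 1/6
  P(U=1) = 5/12 + 5/12 = 5/6
Marginal P(V) (column sums):
  P(V=0) = 1/6 + 5/12 = 7/12
  P(V=1) = 0 + 5/12 = 5/12

H(U) = -[(1/6)·log₂(1/6) + (5/6)·log₂(5/6)]
  = 0.4308 + 0.2192
  = 0.6500 bits
H(V) = -[(7/12)·log₂(7/12) + (5/12)·log₂(5/12)]
  = 0.4536 + 0.5263
  = 0.9799 bits
H(U,V) = -[(1/6)·log₂(1/6) + (5/12)·log₂(5/12) + (5/12)·log₂(5/12)]
  = 0.4308 + 0.5263 + 0.5263
  = 1.4834 bits

I(U;V) = H(U) + H(V) - H(U,V)
  = 0.6500 + 0.9799 - 1.4834
  = 0.1465 bits

I(P;Q) = 0.3063 bits > I(U;V) = 0.1465 bits, so (P, Q) has the higher mutual information (stronger dependence).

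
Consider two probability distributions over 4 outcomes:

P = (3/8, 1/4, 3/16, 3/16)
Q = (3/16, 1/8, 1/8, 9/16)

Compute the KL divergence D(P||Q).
D(P||Q) = Σ P(i) log₂(P(i)/Q(i))
  i=0: (3/8) × log₂((3/8)/(3/16)) = (3/8) × log₂(2) = 0.3750
  i=1: (1/4) × log₂((1/4)/(1/8)) = (1/4) × log₂(2) = 0.2500
  i=2: (3/16) × log₂((3/16)/(1/8)) = (3/16) × log₂(3/2) = 0.1097
  i=3: (3/16) × log₂((3/16)/(9/16)) = (3/16) × log₂(1/3) = -0.2972
D(P||Q) = 0.3750 + 0.2500 + 0.1097 - 0.2972
  = 0.4375 bits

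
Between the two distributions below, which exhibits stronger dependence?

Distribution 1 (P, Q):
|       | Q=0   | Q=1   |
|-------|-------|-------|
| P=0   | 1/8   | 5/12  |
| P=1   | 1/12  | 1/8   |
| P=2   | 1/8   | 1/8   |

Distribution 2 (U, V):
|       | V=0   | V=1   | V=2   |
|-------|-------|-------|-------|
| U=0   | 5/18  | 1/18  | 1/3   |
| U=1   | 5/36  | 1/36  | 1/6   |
Distribution 1 (P, Q):
Marginal P(P) (row sums):
  P(P=0) = 1/8 + 5/12 = 13/24
  P(P=1) = 1/12 + 1/8 = 5/24
  P(P=2) = 1/8 + 1/8 = 1/4
Marginal P(Q) (column sums):
  P(Q=0) = 1/8 + 1/12 + 1/8 = 1/3
  P(Q=1) = 5/12 + 1/8 + 1/8 = 2/3

H(P) = -[(13/24)·log₂(13/24) + (5/24)·log₂(5/24) + (1/4)·log₂(1/4)]
  = 0.4791 + 0.4715 + 0.5000
  = 1.4506 bits
H(Q) = -[(1/3)·log₂(1/3) + (2/3)·log₂(2/3)]
  = 0.5283 + 0.3900
  = 0.9183 bits
H(P,Q) = -[(1/8)·log₂(1/8) + (5/12)·log₂(5/12) + (1/12)·log₂(1/12) + (1/8)·log₂(1/8) + (1/8)·log₂(1/8) + (1/8)·log₂(1/8)]
  = 0.3750 + 0.5263 + 0.2987 + 0.3750 + 0.3750 + 0.3750
  = 2.3250 bits

I(P;Q) = H(P) + H(Q) - H(P,Q)
  = 1.4506 + 0.9183 - 2.3250
  = 0.0439 bits

Distribution 2 (U, V):
Marginal P(U) (row sums):
  P(U=0) = 5/18 + 1/18 + 1/3 = 2/3
  P(U=1) = 5/36 + 1/36 + 1/6 = 1/3
Marginal P(V) (column sums):
  P(V=0) = 5/18 + 5/36 = 5/12
  P(V=1) = 1/18 + 1/36 = 1/12
  P(V=2) = 1/3 + 1/6 = 1/2

H(U) = -[(2/3)·log₂(2/3) + (1/3)·log₂(1/3)]
  = 0.3900 + 0.5283
  = 0.9183 bits
H(V) = -[(5/12)·log₂(5/12) + (1/12)·log₂(1/12) + (1/2)·log₂(1/2)]
  = 0.5263 + 0.2987 + 0.5000
  = 1.3250 bits
H(U,V) = -[(5/18)·log₂(5/18) + (1/18)·log₂(1/18) + (1/3)·log₂(1/3) + (5/36)·log₂(5/36) + (1/36)·log₂(1/36) + (1/6)·log₂(1/6)]
  = 0.5133 + 0.2317 + 0.5283 + 0.3956 + 0.1436 + 0.4308
  = 2.2433 bits

I(U;V) = H(U) + H(V) - H(U,V)
  = 0.9183 + 1.3250 - 2.2433
  = 0.0000 bits

I(P;Q) = 0.0439 bits > I(U;V) = 0.0000 bits, so (P, Q) has the higher mutual information (stronger dependence).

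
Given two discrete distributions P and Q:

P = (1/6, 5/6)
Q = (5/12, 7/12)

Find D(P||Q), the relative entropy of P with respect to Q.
D(P||Q) = Σ P(i) log₂(P(i)/Q(i))
  i=0: (1/6) × log₂((1/6)/(5/12)) = (1/6) × log₂(2/5) = -0.2203
  i=1: (5/6) × log₂((5/6)/(7/12)) = (5/6) × log₂(10/7) = 0.4288
D(P||Q) = -0.2203 + 0.4288
  = 0.2085 bits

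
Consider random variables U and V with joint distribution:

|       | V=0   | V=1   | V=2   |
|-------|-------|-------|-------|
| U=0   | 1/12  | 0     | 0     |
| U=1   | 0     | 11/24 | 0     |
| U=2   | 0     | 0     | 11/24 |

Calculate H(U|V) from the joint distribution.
Marginal P(V) (column sums):
  P(V=0) = 1/12 + 0 + 0 = 1/12
  P(V=1) = 0 + 11/24 + 0 = 11/24
  P(V=2) = 0 + 0 + 11/24 = 11/24

H(U|V) = -Σ P(U,V)·log₂ P(U|V), where P(U|V) = P(U,V) / P(V)
  (cells with P(U,V) = 0 contribute 0)
  (U=0,V=0): P(U|V) = (1/12)/(1/12) = 1;  -(1/12)·log₂(1) = 0.0000
  (U=1,V=1): P(U|V) = (11/24)/(11/24) = 1;  -(11/24)·log₂(1) = 0.0000
  (U=2,V=2): P(U|V) = (11/24)/(11/24) = 1;  -(11/24)·log₂(1) = 0.0000
H(U|V) = 0.0000 + 0.0000 + 0.0000
  = 0.0000 bits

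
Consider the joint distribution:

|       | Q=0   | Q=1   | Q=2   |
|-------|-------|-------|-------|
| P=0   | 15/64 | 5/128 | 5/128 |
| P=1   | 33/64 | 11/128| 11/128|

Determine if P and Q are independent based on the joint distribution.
Marginal P(P) (row sums):
  P(P=0) = 15/64 + 5/128 + 5/128 = 5/16
  P(P=1) = 33/64 + 11/128 + 11/128 = 11/16
Marginal P(Q) (column sums):
  P(Q=0) = 15/64 + 33/64 = 3/4
  P(Q=1) = 5/128 + 11/128 = 1/8
  P(Q=2) = 5/128 + 11/128 = 1/8

P and Q are independent iff P(P=i,Q=j) = P(P=i)·P(Q=j) for every cell.
  P(P=0)·P(Q=0) = 5/16 × 3/4 = 15/64 = P(P=0,Q=0) ✓
  P(P=0)·P(Q=1) = 5/16 × 1/8 = 5/128 = P(P=0,Q=1) ✓
  P(P=0)·P(Q=2) = 5/16 × 1/8 = 5/128 = P(P=0,Q=2) ✓
  P(P=1)·P(Q=0) = 11/16 × 3/4 = 33/64 = P(P=1,Q=0) ✓
  P(P=1)·P(Q=1) = 11/16 × 1/8 = 11/128 = P(P=1,Q=1) ✓
  P(P=1)·P(Q=2) = 11/16 × 1/8 = 11/128 = P(P=1,Q=2) ✓

Yes, P and Q are independent: every cell factors, so I(P;Q) = 0 bits.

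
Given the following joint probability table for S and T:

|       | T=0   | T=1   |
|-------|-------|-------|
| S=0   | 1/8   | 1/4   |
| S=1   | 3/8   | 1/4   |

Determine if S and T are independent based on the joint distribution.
Marginal P(S) (row sums):
  P(S=0) = 1/8 + 1/4 = 3/8
  P(S=1) = 3/8 + 1/4 = 5/8
Marginal P(T) (column sums):
  P(T=0) = 1/8 + 3/8 = 1/2
  P(T=1) = 1/4 + 1/4 = 1/2

S and T are independent iff P(S=i,T=j) = P(S=i)·P(T=j) for every cell.
  P(S=0)·P(T=0) = 3/8 × 1/2 = 3/16, but P(S=0,T=0) = 1/8 ✗

No, S and T are not independent. Quantitatively, I(S;T) > 0:

H(S) = -[(3/8)·log₂(3/8) + (5/8)·log₂(5/8)]
  = 0.5306 + 0.4238
  = 0.9544 bits
H(T) = -[(1/2)·log₂(1/2) + (1/2)·log₂(1/2)]
  = 0.5000 + 0.5000
  = 1.0000 bits
H(S,T) = -[(1/8)·log₂(1/8) + (1/4)·log₂(1/4) + (3/8)·log₂(3/8) + (1/4)·log₂(1/4)]
  = 0.3750 + 0.5000 + 0.5306 + 0.5000
  = 1.9056 bits
I(S;T) = H(S) + H(T) - H(S,T) = 0.9544 + 1.0000 - 1.9056 = 0.0488 bits > 0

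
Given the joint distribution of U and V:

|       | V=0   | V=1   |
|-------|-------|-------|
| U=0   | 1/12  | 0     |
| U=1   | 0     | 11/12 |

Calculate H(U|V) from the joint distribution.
Marginal P(V) (column sums):
  P(V=0) = 1/12 + 0 = 1/12
  P(V=1) = 0 + 11/12 = 11/12

H(U|V) = -Σ P(U,V)·log₂ P(U|V), where P(U|V) = P(U,V) / P(V)
  (cells with P(U,V) = 0 contribute 0)
  (U=0,V=0): P(U|V) = (1/12)/(1/12) = 1;  -(1/12)·log₂(1) = 0.0000
  (U=1,V=1): P(U|V) = (11/12)/(11/12) = 1;  -(11/12)·log₂(1) = 0.0000
H(U|V) = 0.0000 + 0.0000
  = 0.0000 bits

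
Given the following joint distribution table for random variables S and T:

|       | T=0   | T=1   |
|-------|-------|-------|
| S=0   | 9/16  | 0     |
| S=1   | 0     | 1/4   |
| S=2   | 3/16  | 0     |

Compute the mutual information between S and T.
Marginal P(S) (row sums):
  P(S=0) = 9/16 + 0 = 9/16
  P(S=1) = 0 + 1/4 = 1/4
  P(S=2) = 3/16 + 0 = 3/16
Marginal P(T) (column sums):
  P(T=0) = 9/16 + 0 + 3/16 = 3/4
  P(T=1) = 0 + 1/4 + 0 = 1/4

H(S) = -[(9/16)·log₂(9/16) + (1/4)·log₂(1/4) + (3/16)·log₂(3/16)]
  = 0.4669 + 0.5000 + 0.4528
  = 1.4197 bits
H(T) = -[(3/4)·log₂(3/4) + (1/4)·log₂(1/4)]
  = 0.3113 + 0.5000
  = 0.8113 bits
H(S,T) = -[(9/16)·log₂(9/16) + (1/4)·log₂(1/4) + (3/16)·log₂(3/16)]
  = 0.4669 + 0.5000 + 0.4528
  = 1.4197 bits

I(S;T) = H(S) + H(T) - H(S,T)
  = 1.4197 + 0.8113 - 1.4197
  = 0.8113 bits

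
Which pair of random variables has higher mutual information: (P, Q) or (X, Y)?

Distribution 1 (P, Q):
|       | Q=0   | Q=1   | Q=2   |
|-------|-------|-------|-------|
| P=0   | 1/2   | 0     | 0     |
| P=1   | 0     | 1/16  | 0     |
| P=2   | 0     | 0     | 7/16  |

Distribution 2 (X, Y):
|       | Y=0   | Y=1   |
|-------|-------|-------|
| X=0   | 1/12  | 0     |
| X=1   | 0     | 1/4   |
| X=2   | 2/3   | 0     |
Distribution 1 (P, Q):
Marginal P(P) (row sums):
  P(P=0) = 1/2 + 0 + 0 = 1/2
  P(P=1) = 0 + 1/16 + 0 = 1/16
  P(P=2) = 0 + 0 + 7/16 = 7/16
Marginal P(Q) (column sums):
  P(Q=0) = 1/2 + 0 + 0 = 1/2
  P(Q=1) = 0 + 1/16 + 0 = 1/16
  P(Q=2) = 0 + 0 + 7/16 = 7/16

H(P) = -[(1/2)·log₂(1/2) + (1/16)·log₂(1/16) + (7/16)·log₂(7/16)]
  = 0.5000 + 0.2500 + 0.5218
  = 1.2718 bits
H(Q) = -[(1/2)·log₂(1/2) + (1/16)·log₂(1/16) + (7/16)·log₂(7/16)]
  = 0.5000 + 0.2500 + 0.5218
  = 1.2718 bits
H(P,Q) = -[(1/2)·log₂(1/2) + (1/16)·log₂(1/16) + (7/16)·log₂(7/16)]
  = 0.5000 + 0.2500 + 0.5218
  = 1.2718 bits

I(P;Q) = H(P) + H(Q) - H(P,Q)
  = 1.2718 + 1.2718 - 1.2718
  = 1.2718 bits

Distribution 2 (X, Y):
Marginal P(X) (row sums):
  P(X=0) = 1/12 + 0 = 1/12
  P(X=1) = 0 + 1/4 = 1/4
  P(X=2) = 2/3 + 0 = 2/3
Marginal P(Y) (column sums):
  P(Y=0) = 1/12 + 0 + 2/3 = 3/4
  P(Y=1) = 0 + 1/4 + 0 = 1/4

H(X) = -[(1/12)·log₂(1/12) + (1/4)·log₂(1/4) + (2/3)·log₂(2/3)]
  = 0.2987 + 0.5000 + 0.3900
  = 1.1887 bits
H(Y) = -[(3/4)·log₂(3/4) + (1/4)·log₂(1/4)]
  = 0.3113 + 0.5000
  = 0.8113 bits
H(X,Y) = -[(1/12)·log₂(1/12) + (1/4)·log₂(1/4) + (2/3)·log₂(2/3)]
  = 0.2987 + 0.5000 + 0.3900
  = 1.1887 bits

I(X;Y) = H(X) + H(Y) - H(X,Y)
  = 1.1887 + 0.8113 - 1.1887
  = 0.8113 bits

I(P;Q) = 1.2718 bits > I(X;Y) = 0.8113 bits, so (P, Q) has the higher mutual information (stronger dependence).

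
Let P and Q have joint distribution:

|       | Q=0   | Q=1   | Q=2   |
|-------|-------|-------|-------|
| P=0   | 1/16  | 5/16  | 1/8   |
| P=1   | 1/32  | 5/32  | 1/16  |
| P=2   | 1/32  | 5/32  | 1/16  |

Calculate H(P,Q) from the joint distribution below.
H(P,Q) = -Σ P(P,Q) log₂ P(P,Q), summed over the non-zero cells:
H(P,Q) = -[(1/16)·log₂(1/16) + (5/16)·log₂(5/16) + (1/8)·log₂(1/8) + (1/32)·log₂(1/32) + (5/32)·log₂(5/32) + (1/16)·log₂(1/16) + (1/32)·log₂(1/32) + (5/32)·log₂(5/32) + (1/16)·log₂(1/16)]
  = 0.2500 + 0.5244 + 0.3750 + 0.1563 + 0.4184 + 0.2500 + 0.1563 + 0.4184 + 0.2500
  = 2.7988 bits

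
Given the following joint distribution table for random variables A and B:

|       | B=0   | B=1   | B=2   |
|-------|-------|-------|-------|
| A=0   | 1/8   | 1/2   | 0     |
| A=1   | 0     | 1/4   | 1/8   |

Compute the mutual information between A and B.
Marginal P(A) (row sums):
  P(A=0) = 1/8 + 1/2 + 0 = 5/8
  P(A=1) = 0 + 1/4 + 1/8 = 3/8
Marginal P(B) (column sums):
  P(B=0) = 1/8 + 0 = 1/8
  P(B=1) = 1/2 + 1/4 = 3/4
  P(B=2) = 0 + 1/8 = 1/8

H(A) = -[(5/8)·log₂(5/8) + (3/8)·log₂(3/8)]
  = 0.4238 + 0.5306
  = 0.9544 bits
H(B) = -[(1/8)·log₂(1/8) + (3/4)·log₂(3/4) + (1/8)·log₂(1/8)]
  = 0.3750 + 0.3113 + 0.3750
  = 1.0613 bits
H(A,B) = -[(1/8)·log₂(1/8) + (1/2)·log₂(1/2) + (1/4)·log₂(1/4) + (1/8)·log₂(1/8)]
  = 0.3750 + 0.5000 + 0.5000 + 0.3750
  = 1.7500 bits

I(A;B) = H(A) + H(B) - H(A,B)
  = 0.9544 + 1.0613 - 1.7500
  = 0.2657 bits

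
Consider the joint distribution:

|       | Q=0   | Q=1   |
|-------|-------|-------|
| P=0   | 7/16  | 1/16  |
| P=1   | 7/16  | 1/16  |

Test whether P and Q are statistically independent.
Marginal P(P) (row sums):
  P(P=0) = 7/16 + 1/16 = 1/2
  P(P=1) = 7/16 + 1/16 = 1/2
Marginal P(Q) (column sums):
  P(Q=0) = 7/16 + 7/16 = 7/8
  P(Q=1) = 1/16 + 1/16 = 1/8

P and Q are independent iff P(P=i,Q=j) = P(P=i)·P(Q=j) for every cell.
  P(P=0)·P(Q=0) = 1/2 × 7/8 = 7/16 = P(P=0,Q=0) ✓
  P(P=0)·P(Q=1) = 1/2 × 1/8 = 1/16 = P(P=0,Q=1) ✓
  P(P=1)·P(Q=0) = 1/2 × 7/8 = 7/16 = P(P=1,Q=0) ✓
  P(P=1)·P(Q=1) = 1/2 × 1/8 = 1/16 = P(P=1,Q=1) ✓

Yes, P and Q are independent: every cell factors, so I(P;Q) = 0 bits.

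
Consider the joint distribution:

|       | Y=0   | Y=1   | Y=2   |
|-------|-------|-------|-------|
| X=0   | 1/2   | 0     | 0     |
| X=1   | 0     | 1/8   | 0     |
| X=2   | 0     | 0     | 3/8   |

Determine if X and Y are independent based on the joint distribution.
Marginal P(X) (row sums):
  P(X=0) = 1/2 + 0 + 0 = 1/2
  P(X=1) = 0 + 1/8 + 0 = 1/8
  P(X=2) = 0 + 0 + 3/8 = 3/8
Marginal P(Y) (column sums):
  P(Y=0) = 1/2 + 0 + 0 = 1/2
  P(Y=1) = 0 + 1/8 + 0 = 1/8
  P(Y=2) = 0 + 0 + 3/8 = 3/8

X and Y are independent iff P(X=i,Y=j) = P(X=i)·P(Y=j) for every cell.
  P(X=0)·P(Y=0) = 1/2 × 1/2 = 1/4, but P(X=0,Y=0) = 1/2 ✗

No, X and Y are not independent. Quantitatively, I(X;Y) > 0:

H(X) = -[(1/2)·log₂(1/2) + (1/8)·log₂(1/8) + (3/8)·log₂(3/8)]
  = 0.5000 + 0.3750 + 0.5306
  = 1.4056 bits
H(Y) = -[(1/2)·log₂(1/2) + (1/8)·log₂(1/8) + (3/8)·log₂(3/8)]
  = 0.5000 + 0.3750 + 0.5306
  = 1.4056 bits
H(X,Y) = -[(1/2)·log₂(1/2) + (1/8)·log₂(1/8) + (3/8)·log₂(3/8)]
  = 0.5000 + 0.3750 + 0.5306
  = 1.4056 bits
I(X;Y) = H(X) + H(Y) - H(X,Y) = 1.4056 + 1.4056 - 1.4056 = 1.4056 bits > 0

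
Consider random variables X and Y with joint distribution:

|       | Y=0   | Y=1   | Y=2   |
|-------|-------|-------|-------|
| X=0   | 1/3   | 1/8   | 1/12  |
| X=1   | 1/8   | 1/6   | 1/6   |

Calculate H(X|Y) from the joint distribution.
Marginal P(Y) (column sums):
  P(Y=0) = 1/3 + 1/8 = 11/24
  P(Y=1) = 1/8 + 1/6 = 7/24
  P(Y=2) = 1/12 + 1/6 = 1/4

H(X|Y) = -Σ P(X,Y)·log₂ P(X|Y), where P(X|Y) = P(X,Y) / P(Y)
  (X=0,Y=0): P(X|Y) = (1/3)/(11/24) = 8/11;  -(1/3)·log₂(8/11) = 0.1531
  (X=0,Y=1): P(X|Y) = (1/8)/(7/24) = 3/7;  -(1/8)·log₂(3/7) = 0.1528
  (X=0,Y=2): P(X|Y) = (1/12)/(1/4) = 1/3;  -(1/12)·log₂(1/3) = 0.1321
  (X=1,Y=0): P(X|Y) = (1/8)/(11/24) = 3/11;  -(1/8)·log₂(3/11) = 0.2343
  (X=1,Y=1): P(X|Y) = (1/6)/(7/24) = 4/7;  -(1/6)·log₂(4/7) = 0.1346
  (X=1,Y=2): P(X|Y) = (1/6)/(1/4) = 2/3;  -(1/6)·log₂(2/3) = 0.0975
H(X|Y) = 0.1531 + 0.1528 + 0.1321 + 0.2343 + 0.1346 + 0.0975
  = 0.9044 bits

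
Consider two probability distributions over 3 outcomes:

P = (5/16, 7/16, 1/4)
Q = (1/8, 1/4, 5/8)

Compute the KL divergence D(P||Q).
D(P||Q) = Σ P(i) log₂(P(i)/Q(i))
  i=0: (5/16) × log₂((5/16)/(1/8)) = (5/16) × log₂(5/2) = 0.4131
  i=1: (7/16) × log₂((7/16)/(1/4)) = (7/16) × log₂(7/4) = 0.3532
  i=2: (1/4) × log₂((1/4)/(5/8)) = (1/4) × log₂(2/5) = -0.3305
D(P||Q) = 0.4131 + 0.3532 - 0.3305
  = 0.4358 bits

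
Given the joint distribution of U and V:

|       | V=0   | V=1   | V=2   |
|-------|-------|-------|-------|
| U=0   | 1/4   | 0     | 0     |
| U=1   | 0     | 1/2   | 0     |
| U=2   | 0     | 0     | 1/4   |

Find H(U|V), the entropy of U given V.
Marginal P(V) (column sums):
  P(V=0) = 1/4 + 0 + 0 = 1/4
  P(V=1) = 0 + 1/2 + 0 = 1/2
  P(V=2) = 0 + 0 + 1/4 = 1/4

H(U|V) = -Σ P(U,V)·log₂ P(U|V), where P(U|V) = P(U,V) / P(V)
  (cells with P(U,V) = 0 contribute 0)
  (U=0,V=0): P(U|V) = (1/4)/(1/4) = 1;  -(1/4)·log₂(1) = 0.0000
  (U=1,V=1): P(U|V) = (1/2)/(1/2) = 1;  -(1/2)·log₂(1) = 0.0000
  (U=2,V=2): P(U|V) = (1/4)/(1/4) = 1;  -(1/4)·log₂(1) = 0.0000
H(U|V) = 0.0000 + 0.0000 + 0.0000
  = 0.0000 bits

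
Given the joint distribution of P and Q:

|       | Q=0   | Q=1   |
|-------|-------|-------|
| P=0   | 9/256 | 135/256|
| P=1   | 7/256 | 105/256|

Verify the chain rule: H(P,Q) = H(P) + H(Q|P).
Left side:
H(P,Q) = -[(9/256)·log₂(9/256) + (135/256)·log₂(135/256) + (7/256)·log₂(7/256) + (105/256)·log₂(105/256)]
  = 0.1698 + 0.4868 + 0.1420 + 0.5274
  = 1.3260 bits

Right side:
Marginal P(P) (row sums):
  P(P=0) = 9/256 + 135/256 = 9/16
  P(P=1) = 7/256 + 105/256 = 7/16
H(P) = -[(9/16)·log₂(9/16) + (7/16)·log₂(7/16)]
  = 0.4669 + 0.5218
  = 0.9887 bits
H(Q|P) = -Σ P(P,Q)·log₂ P(Q|P), where P(Q|P) = P(P,Q) / P(P)
  (P=0,Q=0): P(Q|P) = (9/256)/(9/16) = 1/16;  -(9/256)·log₂(1/16) = 0.1406
  (P=0,Q=1): P(Q|P) = (135/256)/(9/16) = 15/16;  -(135/256)·log₂(15/16) = 0.0491
  (P=1,Q=0): P(Q|P) = (7/256)/(7/16) = 1/16;  -(7/256)·log₂(1/16) = 0.1094
  (P=1,Q=1): P(Q|P) = (105/256)/(7/16) = 15/16;  -(105/256)·log₂(15/16) = 0.0382
H(Q|P) = 0.1406 + 0.0491 + 0.1094 + 0.0382
  = 0.3373 bits
H(P) + H(Q|P) = 0.9887 + 0.3373 = 1.3260 bits

Both sides equal 1.3260 bits, so the chain rule holds ✓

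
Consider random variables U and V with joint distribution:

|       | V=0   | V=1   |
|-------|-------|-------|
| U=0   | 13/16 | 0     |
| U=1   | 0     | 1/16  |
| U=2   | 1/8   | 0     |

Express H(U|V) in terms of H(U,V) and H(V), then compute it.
H(U|V) = H(U,V) - H(V)

Marginal P(V) (column sums):
  P(V=0) = 13/16 + 0 + 1/8 = 15/16
  P(V=1) = 0 + 1/16 + 0 = 1/16

H(U,V) = -[(13/16)·log₂(13/16) + (1/16)·log₂(1/16) + (1/8)·log₂(1/8)]
  = 0.2434 + 0.2500 + 0.3750
  = 0.8684 bits
H(V) = -[(15/16)·log₂(15/16) + (1/16)·log₂(1/16)]
  = 0.0873 + 0.2500
  = 0.3373 bits

H(U|V) = 0.8684 - 0.3373 = 0.5311 bits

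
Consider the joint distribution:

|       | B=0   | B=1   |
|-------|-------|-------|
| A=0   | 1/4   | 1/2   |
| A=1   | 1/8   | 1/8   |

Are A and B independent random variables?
Marginal P(A) (row sums):
  P(A=0) = 1/4 + 1/2 = 3/4
  P(A=1) = 1/8 + 1/8 = 1/4
Marginal P(B) (column sums):
  P(B=0) = 1/4 + 1/8 = 3/8
  P(B=1) = 1/2 + 1/8 = 5/8

A and B are independent iff P(A=i,B=j) = P(A=i)·P(B=j) for every cell.
  P(A=0)·P(B=0) = 3/4 × 3/8 = 9/32, but P(A=0,B=0) = 1/4 ✗

No, A and B are not independent. Quantitatively, I(A;B) > 0:

H(A) = -[(3/4)·log₂(3/4) + (1/4)·log₂(1/4)]
  = 0.3113 + 0.5000
  = 0.8113 bits
H(B) = -[(3/8)·log₂(3/8) + (5/8)·log₂(5/8)]
  = 0.5306 + 0.4238
  = 0.9544 bits
H(A,B) = -[(1/4)·log₂(1/4) + (1/2)·log₂(1/2) + (1/8)·log₂(1/8) + (1/8)·log₂(1/8)]
  = 0.5000 + 0.5000 + 0.3750 + 0.3750
  = 1.7500 bits
I(A;B) = H(A) + H(B) - H(A,B) = 0.8113 + 0.9544 - 1.7500 = 0.0157 bits > 0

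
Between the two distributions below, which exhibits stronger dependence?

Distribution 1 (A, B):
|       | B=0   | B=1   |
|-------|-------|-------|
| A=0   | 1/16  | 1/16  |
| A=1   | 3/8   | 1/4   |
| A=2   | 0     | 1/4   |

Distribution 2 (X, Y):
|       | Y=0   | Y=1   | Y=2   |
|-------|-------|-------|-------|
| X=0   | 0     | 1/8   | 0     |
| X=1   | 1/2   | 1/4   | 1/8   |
Distribution 1 (A, B):
Marginal P(A) (row sums):
  P(A=0) = 1/16 + 1/16 = 1/8
  P(A=1) = 3/8 + 1/4 = 5/8
  P(A=2) = 0 + 1/4 = 1/4
Marginal P(B) (column sums):
  P(B=0) = 1/16 + 3/8 + 0 = 7/16
  P(B=1) = 1/16 + 1/4 + 1/4 = 9/16

H(A) = -[(1/8)·log₂(1/8) + (5/8)·log₂(5/8) + (1/4)·log₂(1/4)]
  = 0.3750 + 0.4238 + 0.5000
  = 1.2988 bits
H(B) = -[(7/16)·log₂(7/16) + (9/16)·log₂(9/16)]
  = 0.5218 + 0.4669
  = 0.9887 bits
H(A,B) = -[(1/16)·log₂(1/16) + (1/16)·log₂(1/16) + (3/8)·log₂(3/8) + (1/4)·log₂(1/4) + (1/4)·log₂(1/4)]
  = 0.2500 + 0.2500 + 0.5306 + 0.5000 + 0.5000
  = 2.0306 bits

I(A;B) = H(A) + H(B) - H(A,B)
  = 1.2988 + 0.9887 - 2.0306
  = 0.2569 bits

Distribution 2 (X, Y):
Marginal P(X) (row sums):
  P(X=0) = 0 + 1/8 + 0 = 1/8
  P(X=1) = 1/2 + 1/4 + 1/8 = 7/8
Marginal P(Y) (column sums):
  P(Y=0) = 0 + 1/2 = 1/2
  P(Y=1) = 1/8 + 1/4 = 3/8
  P(Y=2) = 0 + 1/8 = 1/8

H(X) = -[(1/8)·log₂(1/8) + (7/8)·log₂(7/8)]
  = 0.3750 + 0.1686
  = 0.5436 bits
H(Y) = -[(1/2)·log₂(1/2) + (3/8)·log₂(3/8) + (1/8)·log₂(1/8)]
  = 0.5000 + 0.5306 + 0.3750
  = 1.4056 bits
H(X,Y) = -[(1/8)·log₂(1/8) + (1/2)·log₂(1/2) + (1/4)·log₂(1/4) + (1/8)·log₂(1/8)]
  = 0.3750 + 0.5000 + 0.5000 + 0.3750
  = 1.7500 bits

I(X;Y) = H(X) + H(Y) - H(X,Y)
  = 0.5436 + 1.4056 - 1.7500
  = 0.1992 bits

I(A;B) = 0.2569 bits > I(X;Y) = 0.1992 bits, so (A, B) has the higher mutual information (stronger dependence).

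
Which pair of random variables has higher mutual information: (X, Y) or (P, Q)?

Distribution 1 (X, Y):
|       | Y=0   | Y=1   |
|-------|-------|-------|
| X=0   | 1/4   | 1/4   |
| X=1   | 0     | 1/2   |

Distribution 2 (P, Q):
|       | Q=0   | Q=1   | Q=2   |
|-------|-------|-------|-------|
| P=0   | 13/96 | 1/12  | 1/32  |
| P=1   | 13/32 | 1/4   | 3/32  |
Distribution 1 (X, Y):
Marginal P(X) (row sums):
  P(X=0) = 1/4 + 1/4 = 1/2
  P(X=1) = 0 + 1/2 = 1/2
Marginal P(Y) (column sums):
  P(Y=0) = 1/4 + 0 = 1/4
  P(Y=1) = 1/4 + 1/2 = 3/4

H(X) = -[(1/2)·log₂(1/2) + (1/2)·log₂(1/2)]
  = 0.5000 + 0.5000
  = 1.0000 bits
H(Y) = -[(1/4)·log₂(1/4) + (3/4)·log₂(3/4)]
  = 0.5000 + 0.3113
  = 0.8113 bits
H(X,Y) = -[(1/4)·log₂(1/4) + (1/4)·log₂(1/4) + (1/2)·log₂(1/2)]
  = 0.5000 + 0.5000 + 0.5000
  = 1.5000 bits

I(X;Y) = H(X) + H(Y) - H(X,Y)
  = 1.0000 + 0.8113 - 1.5000
  = 0.3113 bits

Distribution 2 (P, Q):
Marginal P(P) (row sums):
  P(P=0) = 13/96 + 1/12 + 1/32 = 1/4
  P(P=1) = 13/32 + 1/4 + 3/32 = 3/4
Marginal P(Q) (column sums):
  P(Q=0) = 13/96 + 13/32 = 13/24
  P(Q=1) = 1/12 + 1/4 = 1/3
  P(Q=2) = 1/32 + 3/32 = 1/8

H(P) = -[(1/4)·log₂(1/4) + (3/4)·log₂(3/4)]
  = 0.5000 + 0.3113
  = 0.8113 bits
H(Q) = -[(13/24)·log₂(13/24) + (1/3)·log₂(1/3) + (1/8)·log₂(1/8)]
  = 0.4791 + 0.5283 + 0.3750
  = 1.3824 bits
H(P,Q) = -[(13/96)·log₂(13/96) + (1/12)·log₂(1/12) + (1/32)·log₂(1/32) + (13/32)·log₂(13/32) + (1/4)·log₂(1/4) + (3/32)·log₂(3/32)]
  = 0.3906 + 0.2987 + 0.1563 + 0.5279 + 0.5000 + 0.3202
  = 2.1937 bits

I(P;Q) = H(P) + H(Q) - H(P,Q)
  = 0.8113 + 1.3824 - 2.1937
  = 0.0000 bits

I(X;Y) = 0.3113 bits > I(P;Q) = 0.0000 bits, so (X, Y) has the higher mutual information (stronger dependence).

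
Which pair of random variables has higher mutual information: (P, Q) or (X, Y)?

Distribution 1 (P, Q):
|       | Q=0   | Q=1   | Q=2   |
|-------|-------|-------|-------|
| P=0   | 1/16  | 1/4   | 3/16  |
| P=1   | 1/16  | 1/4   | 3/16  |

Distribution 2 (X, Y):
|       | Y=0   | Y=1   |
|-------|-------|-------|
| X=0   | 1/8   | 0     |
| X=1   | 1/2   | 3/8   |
Distribution 1 (P, Q):
Marginal P(P) (row sums):
  P(P=0) = 1/16 + 1/4 + 3/16 = 1/2
  P(P=1) = 1/16 + 1/4 + 3/16 = 1/2
Marginal P(Q) (column sums):
  P(Q=0) = 1/16 + 1/16 = 1/8
  P(Q=1) = 1/4 + 1/4 = 1/2
  P(Q=2) = 3/16 + 3/16 = 3/8

H(P) = -[(1/2)·log₂(1/2) + (1/2)·log₂(1/2)]
  = 0.5000 + 0.5000
  = 1.0000 bits
H(Q) = -[(1/8)·log₂(1/8) + (1/2)·log₂(1/2) + (3/8)·log₂(3/8)]
  = 0.3750 + 0.5000 + 0.5306
  = 1.4056 bits
H(P,Q) = -[(1/16)·log₂(1/16) + (1/4)·log₂(1/4) + (3/16)·log₂(3/16) + (1/16)·log₂(1/16) + (1/4)·log₂(1/4) + (3/16)·log₂(3/16)]
  = 0.2500 + 0.5000 + 0.4528 + 0.2500 + 0.5000 + 0.4528
  = 2.4056 bits

I(P;Q) = H(P) + H(Q) - H(P,Q)
  = 1.0000 + 1.4056 - 2.4056
  = 0.0000 bits

Distribution 2 (X, Y):
Marginal P(X) (row sums):
  P(X=0) = 1/8 + 0 = 1/8
  P(X=1) = 1/2 + 3/8 = 7/8
Marginal P(Y) (column sums):
  P(Y=0) = 1/8 + 1/2 = 5/8
  P(Y=1) = 0 + 3/8 = 3/8

H(X) = -[(1/8)·log₂(1/8) + (7/8)·log₂(7/8)]
  = 0.3750 + 0.1686
  = 0.5436 bits
H(Y) = -[(5/8)·log₂(5/8) + (3/8)·log₂(3/8)]
  = 0.4238 + 0.5306
  = 0.9544 bits
H(X,Y) = -[(1/8)·log₂(1/8) + (1/2)·log₂(1/2) + (3/8)·log₂(3/8)]
  = 0.3750 + 0.5000 + 0.5306
  = 1.4056 bits

I(X;Y) = H(X) + H(Y) - H(X,Y)
  = 0.5436 + 0.9544 - 1.4056
  = 0.0924 bits

I(X;Y) = 0.0924 bits > I(P;Q) = 0.0000 bits, so (X, Y) has the higher mutual information (stronger dependence).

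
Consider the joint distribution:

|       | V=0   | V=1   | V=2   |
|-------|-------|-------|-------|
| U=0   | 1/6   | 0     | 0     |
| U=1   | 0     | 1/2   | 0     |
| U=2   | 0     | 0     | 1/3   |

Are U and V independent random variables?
Marginal P(U) (row sums):
  P(U=0) = 1/6 + 0 + 0 = 1/6
  P(U=1) = 0 + 1/2 + 0 = 1/2
  P(U=2) = 0 + 0 + 1/3 = 1/3
Marginal P(V) (column sums):
  P(V=0) = 1/6 + 0 + 0 = 1/6
  P(V=1) = 0 + 1/2 + 0 = 1/2
  P(V=2) = 0 + 0 + 1/3 = 1/3

U and V are independent iff P(U=i,V=j) = P(U=i)·P(V=j) for every cell.
  P(U=0)·P(V=0) = 1/6 × 1/6 = 1/36, but P(U=0,V=0) = 1/6 ✗

No, U and V are not independent. Quantitatively, I(U;V) > 0:

H(U) = -[(1/6)·log₂(1/6) + (1/2)·log₂(1/2) + (1/3)·log₂(1/3)]
  = 0.4308 + 0.5000 + 0.5283
  = 1.4591 bits
H(V) = -[(1/6)·log₂(1/6) + (1/2)·log₂(1/2) + (1/3)·log₂(1/3)]
  = 0.4308 + 0.5000 + 0.5283
  = 1.4591 bits
H(U,V) = -[(1/6)·log₂(1/6) + (1/2)·log₂(1/2) + (1/3)·log₂(1/3)]
  = 0.4308 + 0.5000 + 0.5283
  = 1.4591 bits
I(U;V) = H(U) + H(V) - H(U,V) = 1.4591 + 1.4591 - 1.4591 = 1.4591 bits > 0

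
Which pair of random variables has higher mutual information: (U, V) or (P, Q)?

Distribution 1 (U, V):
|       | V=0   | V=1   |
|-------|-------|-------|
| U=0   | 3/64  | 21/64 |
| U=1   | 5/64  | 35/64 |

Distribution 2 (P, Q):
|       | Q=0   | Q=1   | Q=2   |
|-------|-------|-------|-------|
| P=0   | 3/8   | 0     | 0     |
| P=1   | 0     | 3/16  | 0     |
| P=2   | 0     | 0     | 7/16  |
Distribution 1 (U, V):
Marginal P(U) (row sums):
  P(U=0) = 3/64 + 21/64 = 3/8
  P(U=1) = 5/64 + 35/64 = 5/8
Marginal P(V) (column sums):
  P(V=0) = 3/64 + 5/64 = 1/8
  P(V=1) = 21/64 + 35/64 = 7/8

H(U) = -[(3/8)·log₂(3/8) + (5/8)·log₂(5/8)]
  = 0.5306 + 0.4238
  = 0.9544 bits
H(V) = -[(1/8)·log₂(1/8) + (7/8)·log₂(7/8)]
  = 0.3750 + 0.1686
  = 0.5436 bits
H(U,V) = -[(3/64)·log₂(3/64) + (21/64)·log₂(21/64) + (5/64)·log₂(5/64) + (35/64)·log₂(35/64)]
  = 0.2070 + 0.5275 + 0.2873 + 0.4762
  = 1.4980 bits

I(U;V) = H(U) + H(V) - H(U,V)
  = 0.9544 + 0.5436 - 1.4980
  = 0.0000 bits

Distribution 2 (P, Q):
Marginal P(P) (row sums):
  P(P=0) = 3/8 + 0 + 0 = 3/8
  P(P=1) = 0 + 3/16 + 0 = 3/16
  P(P=2) = 0 + 0 + 7/16 = 7/16
Marginal P(Q) (column sums):
  P(Q=0) = 3/8 + 0 + 0 = 3/8
  P(Q=1) = 0 + 3/16 + 0 = 3/16
  P(Q=2) = 0 + 0 + 7/16 = 7/16

H(P) = -[(3/8)·log₂(3/8) + (3/16)·log₂(3/16) + (7/16)·log₂(7/16)]
  = 0.5306 + 0.4528 + 0.5218
  = 1.5052 bits
H(Q) = -[(3/8)·log₂(3/8) + (3/16)·log₂(3/16) + (7/16)·log₂(7/16)]
  = 0.5306 + 0.4528 + 0.5218
  = 1.5052 bits
H(P,Q) = -[(3/8)·log₂(3/8) + (3/16)·log₂(3/16) + (7/16)·log₂(7/16)]
  = 0.5306 + 0.4528 + 0.5218
  = 1.5052 bits

I(P;Q) = H(P) + H(Q) - H(P,Q)
  = 1.5052 + 1.5052 - 1.5052
  = 1.5052 bits

I(P;Q) = 1.5052 bits > I(U;V) = 0.0000 bits, so (P, Q) has the higher mutual information (stronger dependence).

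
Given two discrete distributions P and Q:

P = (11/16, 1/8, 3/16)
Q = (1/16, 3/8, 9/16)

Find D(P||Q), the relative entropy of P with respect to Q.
D(P||Q) = Σ P(i) log₂(P(i)/Q(i))
  i=0: (11/16) × log₂((11/16)/(1/16)) = (11/16) × log₂(11) = 2.3784
  i=1: (1/8) × log₂((1/8)/(3/8)) = (1/8) × log₂(1/3) = -0.1981
  i=2: (3/16) × log₂((3/16)/(9/16)) = (3/16) × log₂(1/3) = -0.2972
D(P||Q) = 2.3784 - 0.1981 - 0.2972
  = 1.8831 bits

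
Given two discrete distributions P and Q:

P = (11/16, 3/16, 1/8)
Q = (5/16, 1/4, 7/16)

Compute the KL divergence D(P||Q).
D(P||Q) = Σ P(i) log₂(P(i)/Q(i))
  i=0: (11/16) × log₂((11/16)/(5/16)) = (11/16) × log₂(11/5) = 0.7820
  i=1: (3/16) × log₂((3/16)/(1/4)) = (3/16) × log₂(3/4) = -0.0778
  i=2: (1/8) × log₂((1/8)/(7/16)) = (1/8) × log₂(2/7) = -0.2259
D(P||Q) = 0.7820 - 0.0778 - 0.2259
  = 0.4783 bits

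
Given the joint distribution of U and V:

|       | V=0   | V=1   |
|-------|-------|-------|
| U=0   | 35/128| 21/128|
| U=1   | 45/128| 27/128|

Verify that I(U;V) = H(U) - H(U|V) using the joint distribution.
Left side, from I(U;V) = H(U) + H(V) - H(U,V):
Marginal P(U) (row sums):
  P(U=0) = 35/128 + 21/128 = 7/16
  P(U=1) = 45/128 + 27/128 = 9/16
Marginal P(V) (column sums):
  P(V=0) = 35/128 + 45/128 = 5/8
  P(V=1) = 21/128 + 27/128 = 3/8

H(U) = -[(7/16)·log₂(7/16) + (9/16)·log₂(9/16)]
  = 0.5218 + 0.4669
  = 0.9887 bits
H(V) = -[(5/8)·log₂(5/8) + (3/8)·log₂(3/8)]
  = 0.4238 + 0.5306
  = 0.9544 bits
H(U,V) = -[(35/128)·log₂(35/128) + (21/128)·log₂(21/128) + (45/128)·log₂(45/128) + (27/128)·log₂(27/128)]
  = 0.5115 + 0.4278 + 0.5302 + 0.4736
  = 1.9431 bits

I(U;V) = H(U) + H(V) - H(U,V)
  = 0.9887 + 0.9544 - 1.9431
  = 0.0000 bits

Right side, with H(U|V) computed directly from the conditional probabilities:
H(U|V) = -Σ P(U,V)·log₂ P(U|V), where P(U|V) = P(U,V) / P(V)
  (U=0,V=0): P(U|V) = (35/128)/(5/8) = 7/16;  -(35/128)·log₂(7/16) = 0.3261
  (U=0,V=1): P(U|V) = (21/128)/(3/8) = 7/16;  -(21/128)·log₂(7/16) = 0.1957
  (U=1,V=0): P(U|V) = (45/128)/(5/8) = 9/16;  -(45/128)·log₂(9/16) = 0.2918
  (U=1,V=1): P(U|V) = (27/128)/(3/8) = 9/16;  -(27/128)·log₂(9/16) = 0.1751
H(U|V) = 0.3261 + 0.1957 + 0.2918 + 0.1751
  = 0.9887 bits
H(U) - H(U|V) = 0.9887 - 0.9887 = 0.0000 bits

Both sides equal 0.0000 bits, so I(U;V) = H(U) - H(U|V) ✓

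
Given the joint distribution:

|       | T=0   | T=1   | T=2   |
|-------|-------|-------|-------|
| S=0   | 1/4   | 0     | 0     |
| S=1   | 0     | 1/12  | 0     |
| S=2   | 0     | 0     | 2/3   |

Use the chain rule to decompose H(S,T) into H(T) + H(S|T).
By the chain rule: H(S,T) = H(T) + H(S|T)

Marginal P(T) (column sums):
  P(T=0) = 1/4 + 0 + 0 = 1/4
  P(T=1) = 0 + 1/12 + 0 = 1/12
  P(T=2) = 0 + 0 + 2/3 = 2/3
H(T) = -[(1/4)·log₂(1/4) + (1/12)·log₂(1/12) + (2/3)·log₂(2/3)]
  = 0.5000 + 0.2987 + 0.3900
  = 1.1887 bits
H(S|T) = -Σ P(S,T)·log₂ P(S|T), where P(S|T) = P(S,T) / P(T)
  (cells with P(S,T) = 0 contribute 0)
  (S=0,T=0): P(S|T) = (1/4)/(1/4) = 1;  -(1/4)·log₂(1) = 0.0000
  (S=1,T=1): P(S|T) = (1/12)/(1/12) = 1;  -(1/12)·log₂(1) = 0.0000
  (S=2,T=2): P(S|T) = (2/3)/(2/3) = 1;  -(2/3)·log₂(1) = 0.0000
H(S|T) = 0.0000 + 0.0000 + 0.0000
  = 0.0000 bits

H(S,T) = H(T) + H(S|T) = 1.1887 + 0.0000 = 1.1887 bits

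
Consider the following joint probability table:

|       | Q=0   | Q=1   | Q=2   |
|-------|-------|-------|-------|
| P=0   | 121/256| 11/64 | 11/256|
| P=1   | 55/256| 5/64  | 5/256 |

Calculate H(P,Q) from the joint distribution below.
H(P,Q) = -Σ P(P,Q) log₂ P(P,Q), summed over the non-zero cells:
H(P,Q) = -[(121/256)·log₂(121/256) + (11/64)·log₂(11/64) + (11/256)·log₂(11/256) + (55/256)·log₂(55/256) + (5/64)·log₂(5/64) + (5/256)·log₂(5/256)]
  = 0.5110 + 0.4367 + 0.1951 + 0.4767 + 0.2873 + 0.1109
  = 2.0177 bits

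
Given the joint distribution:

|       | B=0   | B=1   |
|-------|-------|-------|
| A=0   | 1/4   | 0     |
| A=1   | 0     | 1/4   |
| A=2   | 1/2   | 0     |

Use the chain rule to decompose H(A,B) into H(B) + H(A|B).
By the chain rule: H(A,B) = H(B) + H(A|B)

Marginal P(B) (column sums):
  P(B=0) = 1/4 + 0 + 1/2 = 3/4
  P(B=1) = 0 + 1/4 + 0 = 1/4
H(B) = -[(3/4)·log₂(3/4) + (1/4)·log₂(1/4)]
  = 0.3113 + 0.5000
  = 0.8113 bits
H(A|B) = -Σ P(A,B)·log₂ P(A|B), where P(A|B) = P(A,B) / P(B)
  (cells with P(A,B) = 0 contribute 0)
  (A=0,B=0): P(A|B) = (1/4)/(3/4) = 1/3;  -(1/4)·log₂(1/3) = 0.3962
  (A=1,B=1): P(A|B) = (1/4)/(1/4) = 1;  -(1/4)·log₂(1) = 0.0000
  (A=2,B=0): P(A|B) = (1/2)/(3/4) = 2/3;  -(1/2)·log₂(2/3) = 0.2925
H(A|B) = 0.3962 + 0.0000 + 0.2925
  = 0.6887 bits

H(A,B) = H(B) + H(A|B) = 0.8113 + 0.6887 = 1.5000 bits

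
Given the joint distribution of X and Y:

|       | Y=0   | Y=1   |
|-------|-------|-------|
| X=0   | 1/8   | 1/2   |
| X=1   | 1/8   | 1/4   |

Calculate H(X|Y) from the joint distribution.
Marginal P(Y) (column sums):
  P(Y=0) = 1/8 + 1/8 = 1/4
  P(Y=1) = 1/2 + 1/4 = 3/4

H(X|Y) = -Σ P(X,Y)·log₂ P(X|Y), where P(X|Y) = P(X,Y) / P(Y)
  (X=0,Y=0): P(X|Y) = (1/8)/(1/4) = 1/2;  -(1/8)·log₂(1/2) = 0.1250
  (X=0,Y=1): P(X|Y) = (1/2)/(3/4) = 2/3;  -(1/2)·log₂(2/3) = 0.2925
  (X=1,Y=0): P(X|Y) = (1/8)/(1/4) = 1/2;  -(1/8)·log₂(1/2) = 0.1250
  (X=1,Y=1): P(X|Y) = (1/4)/(3/4) = 1/3;  -(1/4)·log₂(1/3) = 0.3962
H(X|Y) = 0.1250 + 0.2925 + 0.1250 + 0.3962
  = 0.9387 bits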